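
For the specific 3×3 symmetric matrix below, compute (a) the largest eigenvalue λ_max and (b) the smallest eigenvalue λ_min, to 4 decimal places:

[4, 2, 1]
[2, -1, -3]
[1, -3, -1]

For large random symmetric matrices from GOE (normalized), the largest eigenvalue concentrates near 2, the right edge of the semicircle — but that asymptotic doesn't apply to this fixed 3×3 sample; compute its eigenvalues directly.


Since M is real symmetric, all three eigenvalues are real; they are the roots of det(λI − M) = λ³ − (tr M) λ² + s λ − det M, where s is the sum of the principal 2×2 minors.
tr M = 4 + (-1) + (-1) = 2.
s = (4·(-1) − 2²) + (4·(-1) − 1²) + ((-1)·(-1) − (-3)²) = -8 + (-5) + (-8) = -21.
det M (expand along row 1) = 4·(-8) − 2·1 + 1·(-5) = -39.
Characteristic polynomial: λ³ − 2λ² − 21λ + 39 = 0.
Substitute λ = y + (tr M)/3 = y + 0.666667 to remove the quadratic term: y³ + p·y + q = 0 with p = s − (tr M)²/3 = -22.333333 and q = −2(tr M)³/27 + (tr M)·s/3 − det M = 24.407407.
Three real roots ⇒ use the trigonometric (Viète) form: r = 2√(−p/3) = 5.456902, φ = arccos(3q/(p·r)) = arccos(-0.600818) = 2.215321 rad.
y_k = r·cos(φ/3 − 2πk/3) for k = 0, 1, 2 gives y = 4.035485, 1.163371, -5.198856.
λ_k = y_k + 0.666667 gives λ = 4.7022, 1.8300, -4.5322 (check: the sum is 2.0000 = tr M).

Hence λ_max = 4.7022 and λ_min = -4.5322.


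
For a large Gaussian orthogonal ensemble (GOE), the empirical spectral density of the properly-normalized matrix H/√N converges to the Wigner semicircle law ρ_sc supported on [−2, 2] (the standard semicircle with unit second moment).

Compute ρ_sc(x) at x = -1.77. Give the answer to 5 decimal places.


ρ_sc(x) = (1/(2π)) √(4 − x²). With x = -1.77:
  4 − x² = 4 − (-1.77)² = 4 − 3.132900 = 0.867100.
  √(4 − x²) = 0.931182.
  1/(2π) = 0.159155.
  ρ_sc(-1.77) = 0.159155 · 0.931182 = 0.148202.

Rounded to 5 decimal places: ρ_sc(-1.77) ≈ 0.14820.


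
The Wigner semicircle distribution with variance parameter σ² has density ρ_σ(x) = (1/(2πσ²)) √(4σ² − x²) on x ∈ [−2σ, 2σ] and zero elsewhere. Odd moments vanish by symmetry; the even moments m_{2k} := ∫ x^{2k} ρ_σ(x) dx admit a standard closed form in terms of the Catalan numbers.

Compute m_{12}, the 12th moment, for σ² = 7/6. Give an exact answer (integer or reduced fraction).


By the scaled semicircle moment identity, m_{2k} = σ^{2k} · C_k with k = 6.
C_6 = (1/(k+1)) · C(2k, k) = (1/7) · C(12, 6) = (1/7) · 924 = 132.
σ^{2k} = (σ²)^k = (7/6)^6 = 117649/46656.

Therefore m_{12} = σ^{12} · C_6 = (117649/46656) · 132 = 1294139/3888.


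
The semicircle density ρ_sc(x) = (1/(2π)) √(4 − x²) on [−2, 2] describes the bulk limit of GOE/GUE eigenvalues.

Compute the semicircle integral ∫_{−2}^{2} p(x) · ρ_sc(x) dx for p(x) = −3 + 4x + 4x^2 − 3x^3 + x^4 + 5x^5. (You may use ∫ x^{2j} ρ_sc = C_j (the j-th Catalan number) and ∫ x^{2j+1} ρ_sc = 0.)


Write p(x) = Σ a_i x^i, split into monomials and integrate each against ρ_sc separately.
Using ∫ x^{2j} ρ_sc = C_j = (1/(j+1)) C(2j, j) (Catalan numbers) and ∫ x^{2j+1} ρ_sc = 0 (odd monomials vanish by symmetry):
  i = 0 (even): a_0 · C_{0} = -3 · 1 = -3
  i = 1 (odd): ∫ x^1 ρ_sc = 0 (vanishes)
  i = 2 (even): a_2 · C_{1} = 4 · 1 = 4
  i = 3 (odd): ∫ x^3 ρ_sc = 0 (vanishes)
  i = 4 (even): a_4 · C_{2} = 1 · 2 = 2
  i = 5 (odd): ∫ x^5 ρ_sc = 0 (vanishes)

Summing the contributions: ∫_{−2}^{2} p(x) ρ_sc(x) dx = (-3) + 4 + 2 = 3.


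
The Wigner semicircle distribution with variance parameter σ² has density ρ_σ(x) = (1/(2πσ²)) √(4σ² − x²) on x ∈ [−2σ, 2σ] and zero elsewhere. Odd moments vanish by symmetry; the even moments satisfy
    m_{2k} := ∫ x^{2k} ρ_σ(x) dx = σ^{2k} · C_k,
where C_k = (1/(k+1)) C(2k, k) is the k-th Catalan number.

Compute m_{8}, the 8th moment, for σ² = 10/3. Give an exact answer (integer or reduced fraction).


By the scaled semicircle moment identity, m_{2k} = σ^{2k} · C_k with k = 4.
C_4 = (1/(k+1)) · C(2k, k) = (1/5) · C(8, 4) = (1/5) · 70 = 14.
σ^{2k} = (σ²)^k = (10/3)^4 = 10000/81.

Therefore m_{8} = σ^{8} · C_4 = (10000/81) · 14 = 140000/81.


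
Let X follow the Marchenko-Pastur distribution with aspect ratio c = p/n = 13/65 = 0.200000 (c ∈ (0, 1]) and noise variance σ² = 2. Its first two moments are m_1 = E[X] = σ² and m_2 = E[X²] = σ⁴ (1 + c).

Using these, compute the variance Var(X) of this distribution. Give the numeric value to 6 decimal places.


m_1 = E[X] = σ² = 2, so m_1² = 4.
m_2 = E[X²] = σ⁴ (1 + c) = 4 · (1 + 0.200000) = 4 · 1.200000 = 4.800000.
(Note m_2 − m_1² simplifies to c · σ⁴ = 0.200000 · 4.)

Var(X) = m_2 − m_1² = 4.800000 − 4 = 0.800000.


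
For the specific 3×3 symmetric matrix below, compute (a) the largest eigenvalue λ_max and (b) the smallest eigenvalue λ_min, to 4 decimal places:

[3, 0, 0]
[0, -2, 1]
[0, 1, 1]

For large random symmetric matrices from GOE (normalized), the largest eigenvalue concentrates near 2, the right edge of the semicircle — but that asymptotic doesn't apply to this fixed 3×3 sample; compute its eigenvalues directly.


Since M is real symmetric, all three eigenvalues are real; they are the roots of det(λI − M) = λ³ − (tr M) λ² + s λ − det M, where s is the sum of the principal 2×2 minors.
tr M = 3 + (-2) + 1 = 2.
s = (3·(-2) − 0²) + (3·1 − 0²) + ((-2)·1 − 1²) = -6 + 3 + (-3) = -6.
det M (expand along row 1) = 3·(-3) − 0·0 + 0·0 = -9.
Characteristic polynomial: λ³ − 2λ² − 6λ + 9 = 0.
Substitute λ = y + (tr M)/3 = y + 0.666667 to remove the quadratic term: y³ + p·y + q = 0 with p = s − (tr M)²/3 = -7.333333 and q = −2(tr M)³/27 + (tr M)·s/3 − det M = 4.407407.
Three real roots ⇒ use the trigonometric (Viète) form: r = 2√(−p/3) = 3.126944, φ = arccos(3q/(p·r)) = arccos(-0.576611) = 2.185371 rad.
y_k = r·cos(φ/3 − 2πk/3) for k = 0, 1, 2 gives y = 2.333333, 0.636109, -2.969442.
λ_k = y_k + 0.666667 gives λ = 3.0000, 1.3028, -2.3028 (check: the sum is 2.0000 = tr M).

Hence λ_max = 3.0000 and λ_min = -2.3028.


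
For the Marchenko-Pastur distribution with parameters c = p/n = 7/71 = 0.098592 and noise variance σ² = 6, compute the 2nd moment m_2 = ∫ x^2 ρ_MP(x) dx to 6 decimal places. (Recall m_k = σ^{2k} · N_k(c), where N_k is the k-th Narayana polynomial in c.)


E[X²] = σ⁴ (1 + c) (second MP moment). With σ² = 6 (so σ⁴ = 36) and c = 7/71 = 0.098592: E[X²] = 36 · (1 + 0.098592) = 36 · 1.098592.

So E[X^2] = 39.549296.


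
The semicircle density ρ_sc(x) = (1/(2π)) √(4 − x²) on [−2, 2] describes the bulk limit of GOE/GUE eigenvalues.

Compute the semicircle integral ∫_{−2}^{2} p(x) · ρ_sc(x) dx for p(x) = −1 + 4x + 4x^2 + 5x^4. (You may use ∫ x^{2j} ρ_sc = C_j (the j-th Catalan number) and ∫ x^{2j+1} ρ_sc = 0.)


Write p(x) = Σ a_i x^i, split into monomials and integrate each against ρ_sc separately.
Using ∫ x^{2j} ρ_sc = C_j = (1/(j+1)) C(2j, j) (Catalan numbers) and ∫ x^{2j+1} ρ_sc = 0 (odd monomials vanish by symmetry):
  i = 0 (even): a_0 · C_{0} = -1 · 1 = -1
  i = 1 (odd): ∫ x^1 ρ_sc = 0 (vanishes)
  i = 2 (even): a_2 · C_{1} = 4 · 1 = 4
  i = 4 (even): a_4 · C_{2} = 5 · 2 = 10

Summing the contributions: ∫_{−2}^{2} p(x) ρ_sc(x) dx = (-1) + 4 + 10 = 13.


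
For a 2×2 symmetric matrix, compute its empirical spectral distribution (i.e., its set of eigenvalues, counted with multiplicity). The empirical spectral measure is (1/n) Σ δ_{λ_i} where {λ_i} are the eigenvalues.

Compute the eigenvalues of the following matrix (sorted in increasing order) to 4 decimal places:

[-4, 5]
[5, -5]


Since M is real symmetric, both eigenvalues are real; they are the roots of det(λI − M) = λ² − (tr M) λ + det M.
tr M = -4 + (-5) = -9.
det M = (-4)·(-5) − 5² = 20 − 25 = -5.
Characteristic polynomial: λ² + 9λ − 5 = 0.
Discriminant Δ = (tr M)² − 4·det M = 81 − (-20) = 101; √Δ = 10.049876.
λ = (tr M ± √Δ)/2 = (-9 ± 10.049876)/2, giving (tr M − √Δ)/2 = -9.5249 and (tr M + √Δ)/2 = 0.5249.

Eigenvalues sorted in increasing order: [-9.5249, 0.5249].


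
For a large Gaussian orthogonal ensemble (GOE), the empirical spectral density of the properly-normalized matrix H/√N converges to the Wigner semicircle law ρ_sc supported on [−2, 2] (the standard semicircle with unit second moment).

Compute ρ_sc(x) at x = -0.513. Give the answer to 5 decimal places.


ρ_sc(x) = (1/(2π)) √(4 − x²). With x = -0.513:
  4 − x² = 4 − (-0.513)² = 4 − 0.263169 = 3.736831.
  √(4 − x²) = 1.933088.
  1/(2π) = 0.159155.
  ρ_sc(-0.513) = 0.159155 · 1.933088 = 0.307661.

Rounded to 5 decimal places: ρ_sc(-0.513) ≈ 0.30766.


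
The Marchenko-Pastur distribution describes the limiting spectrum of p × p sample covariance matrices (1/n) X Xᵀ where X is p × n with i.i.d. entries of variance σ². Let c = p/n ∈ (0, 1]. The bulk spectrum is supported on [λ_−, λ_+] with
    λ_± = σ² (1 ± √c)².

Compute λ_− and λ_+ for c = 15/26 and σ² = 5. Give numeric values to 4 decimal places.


c = 15/26 = 0.576923; √c = 0.759555.
λ_− = σ² (1 − √c)² = 5 · (1 − 0.759555)² = 5 · (0.240445)² = 0.289070.
λ_+ = σ² (1 + √c)² = 5 · (1 + 0.759555)² = 5 · (1.759555)² = 15.480161.

Rounded to 4 decimal places: λ_− ≈ 0.2891, λ_+ ≈ 15.4802.


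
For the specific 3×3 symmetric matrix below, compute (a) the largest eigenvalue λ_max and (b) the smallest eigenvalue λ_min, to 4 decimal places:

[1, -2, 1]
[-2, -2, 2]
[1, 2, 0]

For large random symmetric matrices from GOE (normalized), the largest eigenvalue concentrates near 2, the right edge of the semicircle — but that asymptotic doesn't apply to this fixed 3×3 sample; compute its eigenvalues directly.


Since M is real symmetric, all three eigenvalues are real; they are the roots of det(λI − M) = λ³ − (tr M) λ² + s λ − det M, where s is the sum of the principal 2×2 minors.
tr M = 1 + (-2) + 0 = -1.
s = (1·(-2) − (-2)²) + (1·0 − 1²) + ((-2)·0 − 2²) = -6 + (-1) + (-4) = -11.
det M (expand along row 1) = 1·(-4) − (-2)·(-2) + 1·(-2) = -10.
Characteristic polynomial: λ³ + λ² − 11λ + 10 = 0.
Substitute λ = y + (tr M)/3 = y − 0.333333 to remove the quadratic term: y³ + p·y + q = 0 with p = s − (tr M)²/3 = -11.333333 and q = −2(tr M)³/27 + (tr M)·s/3 − det M = 13.740741.
Three real roots ⇒ use the trigonometric (Viète) form: r = 2√(−p/3) = 3.887301, φ = arccos(3q/(p·r)) = arccos(-0.935676) = 2.780967 rad.
y_k = r·cos(φ/3 − 2πk/3) for k = 0, 1, 2 gives y = 2.333333, 1.525916, -3.859249.
λ_k = y_k − 0.333333 gives λ = 2.0000, 1.1926, -4.1926 (check: the sum is -1.0000 = tr M).

Hence λ_max = 2.0000 and λ_min = -4.1926.


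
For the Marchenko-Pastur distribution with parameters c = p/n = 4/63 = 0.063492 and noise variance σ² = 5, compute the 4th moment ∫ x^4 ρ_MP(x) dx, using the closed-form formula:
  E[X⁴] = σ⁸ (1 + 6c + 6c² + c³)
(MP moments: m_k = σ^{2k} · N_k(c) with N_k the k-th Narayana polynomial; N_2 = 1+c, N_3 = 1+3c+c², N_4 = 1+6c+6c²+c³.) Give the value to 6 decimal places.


E[X⁴] = σ⁸ (1 + 6c + 6c² + c³) (fourth MP moment). With σ² = 5 (so σ⁸ = 625) and c = 4/63 = 0.063492: E[X⁴] = 625 · (1 + 6·0.063492 + 6·(0.063492)² + (0.063492)³) = 625 · 1.405396.

So E[X^4] = 878.372366.


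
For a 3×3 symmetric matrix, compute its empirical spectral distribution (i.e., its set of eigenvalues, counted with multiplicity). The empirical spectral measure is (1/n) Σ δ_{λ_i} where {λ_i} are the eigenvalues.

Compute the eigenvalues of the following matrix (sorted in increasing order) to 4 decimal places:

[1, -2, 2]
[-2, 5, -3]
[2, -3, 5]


Since M is real symmetric, all three eigenvalues are real; they are the roots of det(λI − M) = λ³ − (tr M) λ² + s λ − det M, where s is the sum of the principal 2×2 minors.
tr M = 1 + 5 + 5 = 11.
s = (1·5 − (-2)²) + (1·5 − 2²) + (5·5 − (-3)²) = 1 + 1 + 16 = 18.
det M (expand along row 1) = 1·16 − (-2)·(-4) + 2·(-4) = 0.
Characteristic polynomial: λ³ − 11λ² + 18λ = 0.
Substitute λ = y + (tr M)/3 = y + 3.666667 to remove the quadratic term: y³ + p·y + q = 0 with p = s − (tr M)²/3 = -22.333333 and q = −2(tr M)³/27 + (tr M)·s/3 − det M = -32.592593.
Three real roots ⇒ use the trigonometric (Viète) form: r = 2√(−p/3) = 5.456902, φ = arccos(3q/(p·r)) = arccos(0.802307) = 0.639647 rad.
y_k = r·cos(φ/3 − 2πk/3) for k = 0, 1, 2 gives y = 5.333333, -1.666667, -3.666667.
λ_k = y_k + 3.666667 gives λ = 9.0000, 2.0000, 0.0000 (check: the sum is 11.0000 = tr M).

Eigenvalues sorted in increasing order: [0.0000, 2.0000, 9.0000].


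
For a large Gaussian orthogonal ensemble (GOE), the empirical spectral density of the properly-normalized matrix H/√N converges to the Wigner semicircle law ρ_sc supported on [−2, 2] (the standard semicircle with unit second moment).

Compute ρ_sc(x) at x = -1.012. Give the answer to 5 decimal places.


ρ_sc(x) = (1/(2π)) √(4 − x²). With x = -1.012:
  4 − x² = 4 − (-1.012)² = 4 − 1.024144 = 2.975856.
  √(4 − x²) = 1.725067.
  1/(2π) = 0.159155.
  ρ_sc(-1.012) = 0.159155 · 1.725067 = 0.274553.

Rounded to 5 decimal places: ρ_sc(-1.012) ≈ 0.27455.


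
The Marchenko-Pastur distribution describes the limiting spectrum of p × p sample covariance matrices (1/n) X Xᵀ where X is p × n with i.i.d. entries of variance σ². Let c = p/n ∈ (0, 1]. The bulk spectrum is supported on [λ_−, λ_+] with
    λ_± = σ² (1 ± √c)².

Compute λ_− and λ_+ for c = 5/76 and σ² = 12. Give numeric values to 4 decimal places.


c = 5/76 = 0.065789; √c = 0.256495.
λ_− = σ² (1 − √c)² = 12 · (1 − 0.256495)² = 12 · (0.743505)² = 6.633604.
λ_+ = σ² (1 + √c)² = 12 · (1 + 0.256495)² = 12 · (1.256495)² = 18.945344.

Rounded to 4 decimal places: λ_− ≈ 6.6336, λ_+ ≈ 18.9453.


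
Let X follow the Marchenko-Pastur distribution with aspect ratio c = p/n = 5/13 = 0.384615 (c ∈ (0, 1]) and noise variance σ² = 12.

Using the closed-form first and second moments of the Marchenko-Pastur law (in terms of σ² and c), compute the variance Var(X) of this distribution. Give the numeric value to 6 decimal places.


Recall the MP moments m_1 = E[X] = σ² and m_2 = E[X²] = σ⁴ (1 + c).
m_1 = E[X] = σ² = 12, so m_1² = 144.
m_2 = E[X²] = σ⁴ (1 + c) = 144 · (1 + 0.384615) = 144 · 1.384615 = 199.384615.
(Note m_2 − m_1² simplifies to c · σ⁴ = 0.384615 · 144.)

Var(X) = m_2 − m_1² = 199.384615 − 144 = 55.384615.


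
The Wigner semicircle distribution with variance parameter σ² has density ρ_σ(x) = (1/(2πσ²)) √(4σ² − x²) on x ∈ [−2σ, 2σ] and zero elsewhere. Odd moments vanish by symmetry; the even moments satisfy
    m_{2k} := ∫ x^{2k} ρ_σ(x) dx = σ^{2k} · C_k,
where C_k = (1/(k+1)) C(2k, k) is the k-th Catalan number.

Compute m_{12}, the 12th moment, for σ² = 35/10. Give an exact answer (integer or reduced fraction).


By the scaled semicircle moment identity, m_{2k} = σ^{2k} · C_k with k = 6.
C_6 = (1/(k+1)) · C(2k, k) = (1/7) · C(12, 6) = (1/7) · 924 = 132.
σ^{2k} = (σ²)^k = (35/10)^6 = 117649/64.

Therefore m_{12} = σ^{12} · C_6 = (117649/64) · 132 = 3882417/16.


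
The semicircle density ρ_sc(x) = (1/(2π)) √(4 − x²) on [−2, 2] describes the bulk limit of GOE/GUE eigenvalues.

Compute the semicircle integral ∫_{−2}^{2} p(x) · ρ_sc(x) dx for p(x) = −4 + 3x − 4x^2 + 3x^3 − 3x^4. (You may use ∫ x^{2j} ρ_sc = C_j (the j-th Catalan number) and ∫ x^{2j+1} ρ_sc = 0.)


Write p(x) = Σ a_i x^i, split into monomials and integrate each against ρ_sc separately.
Using ∫ x^{2j} ρ_sc = C_j = (1/(j+1)) C(2j, j) (Catalan numbers) and ∫ x^{2j+1} ρ_sc = 0 (odd monomials vanish by symmetry):
  i = 0 (even): a_0 · C_{0} = -4 · 1 = -4
  i = 1 (odd): ∫ x^1 ρ_sc = 0 (vanishes)
  i = 2 (even): a_2 · C_{1} = -4 · 1 = -4
  i = 3 (odd): ∫ x^3 ρ_sc = 0 (vanishes)
  i = 4 (even): a_4 · C_{2} = -3 · 2 = -6

Summing the contributions: ∫_{−2}^{2} p(x) ρ_sc(x) dx = (-4) + (-4) + (-6) = -14.


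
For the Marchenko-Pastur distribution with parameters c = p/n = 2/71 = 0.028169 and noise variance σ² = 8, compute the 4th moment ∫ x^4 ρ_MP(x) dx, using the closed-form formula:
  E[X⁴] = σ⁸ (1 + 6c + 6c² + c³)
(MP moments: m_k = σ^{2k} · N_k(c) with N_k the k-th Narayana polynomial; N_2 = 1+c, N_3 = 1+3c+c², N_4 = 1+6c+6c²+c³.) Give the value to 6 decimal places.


E[X⁴] = σ⁸ (1 + 6c + 6c² + c³) (fourth MP moment). With σ² = 8 (so σ⁸ = 4096) and c = 2/71 = 0.028169: E[X⁴] = 4096 · (1 + 6·0.028169 + 6·(0.028169)² + (0.028169)³) = 4096 · 1.173797.

So E[X^4] = 4807.874136.


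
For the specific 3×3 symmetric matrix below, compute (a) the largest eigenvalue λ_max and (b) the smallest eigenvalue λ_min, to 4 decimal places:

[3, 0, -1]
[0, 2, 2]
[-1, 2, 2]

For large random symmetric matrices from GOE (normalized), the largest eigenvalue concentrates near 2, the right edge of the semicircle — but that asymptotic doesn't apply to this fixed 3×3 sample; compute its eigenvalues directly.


Since M is real symmetric, all three eigenvalues are real; they are the roots of det(λI − M) = λ³ − (tr M) λ² + s λ − det M, where s is the sum of the principal 2×2 minors.
tr M = 3 + 2 + 2 = 7.
s = (3·2 − 0²) + (3·2 − (-1)²) + (2·2 − 2²) = 6 + 5 + 0 = 11.
det M (expand along row 1) = 3·0 − 0·2 + (-1)·2 = -2.
Characteristic polynomial: λ³ − 7λ² + 11λ + 2 = 0.
Substitute λ = y + (tr M)/3 = y + 2.333333 to remove the quadratic term: y³ + p·y + q = 0 with p = s − (tr M)²/3 = -5.333333 and q = −2(tr M)³/27 + (tr M)·s/3 − det M = 2.259259.
Three real roots ⇒ use the trigonometric (Viète) form: r = 2√(−p/3) = 2.666667, φ = arccos(3q/(p·r)) = arccos(-0.476563) = 2.067537 rad.
y_k = r·cos(φ/3 − 2πk/3) for k = 0, 1, 2 gives y = 2.058049, 0.439532, -2.497581.
λ_k = y_k + 2.333333 gives λ = 4.3914, 2.7729, -0.1642 (check: the sum is 7.0000 = tr M).

Hence λ_max = 4.3914 and λ_min = -0.1642.


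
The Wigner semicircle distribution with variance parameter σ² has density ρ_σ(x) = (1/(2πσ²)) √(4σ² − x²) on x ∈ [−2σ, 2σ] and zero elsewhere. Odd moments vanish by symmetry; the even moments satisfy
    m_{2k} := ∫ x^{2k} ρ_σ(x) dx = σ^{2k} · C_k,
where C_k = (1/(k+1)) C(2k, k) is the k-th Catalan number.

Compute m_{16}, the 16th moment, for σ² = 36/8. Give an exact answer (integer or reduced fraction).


By the scaled semicircle moment identity, m_{2k} = σ^{2k} · C_k with k = 8.
C_8 = (1/(k+1)) · C(2k, k) = (1/9) · C(16, 8) = (1/9) · 12870 = 1430.
σ^{2k} = (σ²)^k = (36/8)^8 = 43046721/256.

Therefore m_{16} = σ^{16} · C_8 = (43046721/256) · 1430 = 30778405515/128.


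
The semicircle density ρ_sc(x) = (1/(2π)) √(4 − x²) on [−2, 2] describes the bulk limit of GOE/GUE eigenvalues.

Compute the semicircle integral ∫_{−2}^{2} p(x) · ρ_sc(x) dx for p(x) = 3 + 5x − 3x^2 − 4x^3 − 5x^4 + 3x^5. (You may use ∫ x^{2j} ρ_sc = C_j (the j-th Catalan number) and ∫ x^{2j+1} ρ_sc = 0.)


Write p(x) = Σ a_i x^i, split into monomials and integrate each against ρ_sc separately.
Using ∫ x^{2j} ρ_sc = C_j = (1/(j+1)) C(2j, j) (Catalan numbers) and ∫ x^{2j+1} ρ_sc = 0 (odd monomials vanish by symmetry):
  i = 0 (even): a_0 · C_{0} = 3 · 1 = 3
  i = 1 (odd): ∫ x^1 ρ_sc = 0 (vanishes)
  i = 2 (even): a_2 · C_{1} = -3 · 1 = -3
  i = 3 (odd): ∫ x^3 ρ_sc = 0 (vanishes)
  i = 4 (even): a_4 · C_{2} = -5 · 2 = -10
  i = 5 (odd): ∫ x^5 ρ_sc = 0 (vanishes)

Summing the contributions: ∫_{−2}^{2} p(x) ρ_sc(x) dx = 3 + (-3) + (-10) = -10.


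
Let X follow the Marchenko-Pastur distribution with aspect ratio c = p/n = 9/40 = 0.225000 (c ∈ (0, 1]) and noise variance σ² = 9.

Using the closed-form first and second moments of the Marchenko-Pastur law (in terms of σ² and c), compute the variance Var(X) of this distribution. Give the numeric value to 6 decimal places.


Recall the MP moments m_1 = E[X] = σ² and m_2 = E[X²] = σ⁴ (1 + c).
m_1 = E[X] = σ² = 9, so m_1² = 81.
m_2 = E[X²] = σ⁴ (1 + c) = 81 · (1 + 0.225000) = 81 · 1.225000 = 99.225000.
(Note m_2 − m_1² simplifies to c · σ⁴ = 0.225000 · 81.)

Var(X) = m_2 − m_1² = 99.225000 − 81 = 18.225000.


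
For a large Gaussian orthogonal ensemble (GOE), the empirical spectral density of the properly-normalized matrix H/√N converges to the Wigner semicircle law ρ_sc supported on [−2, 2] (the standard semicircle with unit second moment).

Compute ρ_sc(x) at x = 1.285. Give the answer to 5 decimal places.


ρ_sc(x) = (1/(2π)) √(4 − x²). With x = 1.285:
  4 − x² = 4 − (1.285)² = 4 − 1.651225 = 2.348775.
  √(4 − x²) = 1.532571.
  1/(2π) = 0.159155.
  ρ_sc(1.285) = 0.159155 · 1.532571 = 0.243916.

Rounded to 5 decimal places: ρ_sc(1.285) ≈ 0.24392.


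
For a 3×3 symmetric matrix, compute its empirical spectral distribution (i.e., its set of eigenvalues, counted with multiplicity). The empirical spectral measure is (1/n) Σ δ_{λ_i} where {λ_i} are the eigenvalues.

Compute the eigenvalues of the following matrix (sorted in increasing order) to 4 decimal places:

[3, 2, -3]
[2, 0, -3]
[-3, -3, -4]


Since M is real symmetric, all three eigenvalues are real; they are the roots of det(λI − M) = λ³ − (tr M) λ² + s λ − det M, where s is the sum of the principal 2×2 minors.
tr M = 3 + 0 + (-4) = -1.
s = (3·0 − 2²) + (3·(-4) − (-3)²) + (0·(-4) − (-3)²) = -4 + (-21) + (-9) = -34.
det M (expand along row 1) = 3·(-9) − 2·(-17) + (-3)·(-6) = 25.
Characteristic polynomial: λ³ + λ² − 34λ − 25 = 0.
Substitute λ = y + (tr M)/3 = y − 0.333333 to remove the quadratic term: y³ + p·y + q = 0 with p = s − (tr M)²/3 = -34.333333 and q = −2(tr M)³/27 + (tr M)·s/3 − det M = -13.592593.
Three real roots ⇒ use the trigonometric (Viète) form: r = 2√(−p/3) = 6.765928, φ = arccos(3q/(p·r)) = arccos(0.175542) = 1.394340 rad.
y_k = r·cos(φ/3 − 2πk/3) for k = 0, 1, 2 gives y = 6.048199, -0.397733, -5.650466.
λ_k = y_k − 0.333333 gives λ = 5.7149, -0.7311, -5.9838 (check: the sum is -1.0000 = tr M).

Eigenvalues sorted in increasing order: [-5.9838, -0.7311, 5.7149].


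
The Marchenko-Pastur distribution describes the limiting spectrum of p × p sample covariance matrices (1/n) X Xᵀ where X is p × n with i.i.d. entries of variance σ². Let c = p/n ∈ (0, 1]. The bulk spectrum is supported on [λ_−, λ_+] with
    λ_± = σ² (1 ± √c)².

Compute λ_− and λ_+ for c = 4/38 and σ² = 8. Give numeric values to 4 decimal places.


c = 4/38 = 0.105263; √c = 0.324443.
λ_− = σ² (1 − √c)² = 8 · (1 − 0.324443)² = 8 · (0.675557)² = 3.651020.
λ_+ = σ² (1 + √c)² = 8 · (1 + 0.324443)² = 8 · (1.324443)² = 14.033191.

Rounded to 4 decimal places: λ_− ≈ 3.6510, λ_+ ≈ 14.0332.


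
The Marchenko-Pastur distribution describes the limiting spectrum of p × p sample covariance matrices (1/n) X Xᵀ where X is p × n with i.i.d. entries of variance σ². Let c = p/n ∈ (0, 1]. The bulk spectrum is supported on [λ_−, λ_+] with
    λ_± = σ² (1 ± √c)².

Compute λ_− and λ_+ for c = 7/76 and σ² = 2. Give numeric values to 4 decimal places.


c = 7/76 = 0.092105; √c = 0.303488.
λ_− = σ² (1 − √c)² = 2 · (1 − 0.303488)² = 2 · (0.696512)² = 0.970257.
λ_+ = σ² (1 + √c)² = 2 · (1 + 0.303488)² = 2 · (1.303488)² = 3.398164.

Rounded to 4 decimal places: λ_− ≈ 0.9703, λ_+ ≈ 3.3982.


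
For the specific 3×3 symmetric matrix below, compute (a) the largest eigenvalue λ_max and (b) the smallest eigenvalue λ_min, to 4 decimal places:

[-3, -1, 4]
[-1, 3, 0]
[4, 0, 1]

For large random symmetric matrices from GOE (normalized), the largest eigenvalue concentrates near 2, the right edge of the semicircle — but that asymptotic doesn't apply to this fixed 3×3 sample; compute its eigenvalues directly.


Since M is real symmetric, all three eigenvalues are real; they are the roots of det(λI − M) = λ³ − (tr M) λ² + s λ − det M, where s is the sum of the principal 2×2 minors.
tr M = -3 + 3 + 1 = 1.
s = ((-3)·3 − (-1)²) + ((-3)·1 − 4²) + (3·1 − 0²) = -10 + (-19) + 3 = -26.
det M (expand along row 1) = (-3)·3 − (-1)·(-1) + 4·(-12) = -58.
Characteristic polynomial: λ³ − λ² − 26λ + 58 = 0.
Substitute λ = y + (tr M)/3 = y + 0.333333 to remove the quadratic term: y³ + p·y + q = 0 with p = s − (tr M)²/3 = -26.333333 and q = −2(tr M)³/27 + (tr M)·s/3 − det M = 49.259259.
Three real roots ⇒ use the trigonometric (Viète) form: r = 2√(−p/3) = 5.925463, φ = arccos(3q/(p·r)) = arccos(-0.947068) = 2.814772 rad.
y_k = r·cos(φ/3 − 2πk/3) for k = 0, 1, 2 gives y = 3.503101, 2.387235, -5.890336.
λ_k = y_k + 0.333333 gives λ = 3.8364, 2.7206, -5.5570 (check: the sum is 1.0000 = tr M).

Hence λ_max = 3.8364 and λ_min = -5.5570.


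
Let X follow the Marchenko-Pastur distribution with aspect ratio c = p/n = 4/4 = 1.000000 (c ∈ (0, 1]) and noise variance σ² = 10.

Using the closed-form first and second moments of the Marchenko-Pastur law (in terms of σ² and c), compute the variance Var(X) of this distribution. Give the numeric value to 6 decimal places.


Recall the MP moments m_1 = E[X] = σ² and m_2 = E[X²] = σ⁴ (1 + c).
m_1 = E[X] = σ² = 10, so m_1² = 100.
m_2 = E[X²] = σ⁴ (1 + c) = 100 · (1 + 1.000000) = 100 · 2.000000 = 200.000000.
(Note m_2 − m_1² simplifies to c · σ⁴ = 1.000000 · 100.)

Var(X) = m_2 − m_1² = 200.000000 − 100 = 100.000000.


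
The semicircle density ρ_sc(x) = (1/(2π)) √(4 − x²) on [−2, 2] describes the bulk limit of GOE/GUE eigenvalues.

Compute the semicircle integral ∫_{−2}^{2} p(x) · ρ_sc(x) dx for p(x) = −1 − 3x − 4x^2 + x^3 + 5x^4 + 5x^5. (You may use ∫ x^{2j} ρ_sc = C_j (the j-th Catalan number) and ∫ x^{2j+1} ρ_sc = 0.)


Write p(x) = Σ a_i x^i, split into monomials and integrate each against ρ_sc separately.
Using ∫ x^{2j} ρ_sc = C_j = (1/(j+1)) C(2j, j) (Catalan numbers) and ∫ x^{2j+1} ρ_sc = 0 (odd monomials vanish by symmetry):
  i = 0 (even): a_0 · C_{0} = -1 · 1 = -1
  i = 1 (odd): ∫ x^1 ρ_sc = 0 (vanishes)
  i = 2 (even): a_2 · C_{1} = -4 · 1 = -4
  i = 3 (odd): ∫ x^3 ρ_sc = 0 (vanishes)
  i = 4 (even): a_4 · C_{2} = 5 · 2 = 10
  i = 5 (odd): ∫ x^5 ρ_sc = 0 (vanishes)

Summing the contributions: ∫_{−2}^{2} p(x) ρ_sc(x) dx = (-1) + (-4) + 10 = 5.


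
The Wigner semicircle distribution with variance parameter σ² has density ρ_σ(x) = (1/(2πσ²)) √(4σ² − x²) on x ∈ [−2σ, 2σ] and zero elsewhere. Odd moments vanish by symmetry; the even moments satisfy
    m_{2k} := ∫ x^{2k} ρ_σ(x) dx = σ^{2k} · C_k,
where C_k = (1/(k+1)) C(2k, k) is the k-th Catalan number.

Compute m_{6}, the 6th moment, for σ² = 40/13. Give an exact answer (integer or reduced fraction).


By the scaled semicircle moment identity, m_{2k} = σ^{2k} · C_k with k = 3.
C_3 = (1/(k+1)) · C(2k, k) = (1/4) · C(6, 3) = (1/4) · 20 = 5.
σ^{2k} = (σ²)^k = (40/13)^3 = 64000/2197.

Therefore m_{6} = σ^{6} · C_3 = (64000/2197) · 5 = 320000/2197.


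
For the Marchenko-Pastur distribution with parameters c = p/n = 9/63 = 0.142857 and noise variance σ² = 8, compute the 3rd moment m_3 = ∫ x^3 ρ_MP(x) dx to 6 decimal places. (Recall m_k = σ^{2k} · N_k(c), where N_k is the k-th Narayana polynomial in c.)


E[X³] = σ⁶ (1 + 3c + c²) (third MP moment). With σ² = 8 (so σ⁶ = 512) and c = 9/63 = 0.142857: E[X³] = 512 · (1 + 3·0.142857 + (0.142857)²) = 512 · 1.448980.

So E[X^3] = 741.877551.


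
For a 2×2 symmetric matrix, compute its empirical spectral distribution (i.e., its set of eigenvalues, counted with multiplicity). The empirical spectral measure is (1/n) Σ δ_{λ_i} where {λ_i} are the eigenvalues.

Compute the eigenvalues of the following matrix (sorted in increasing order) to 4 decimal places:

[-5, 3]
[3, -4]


Since M is real symmetric, both eigenvalues are real; they are the roots of det(λI − M) = λ² − (tr M) λ + det M.
tr M = -5 + (-4) = -9.
det M = (-5)·(-4) − 3² = 20 − 9 = 11.
Characteristic polynomial: λ² + 9λ + 11 = 0.
Discriminant Δ = (tr M)² − 4·det M = 81 − 44 = 37; √Δ = 6.082763.
λ = (tr M ± √Δ)/2 = (-9 ± 6.082763)/2, giving (tr M − √Δ)/2 = -7.5414 and (tr M + √Δ)/2 = -1.4586.

Eigenvalues sorted in increasing order: [-7.5414, -1.4586].


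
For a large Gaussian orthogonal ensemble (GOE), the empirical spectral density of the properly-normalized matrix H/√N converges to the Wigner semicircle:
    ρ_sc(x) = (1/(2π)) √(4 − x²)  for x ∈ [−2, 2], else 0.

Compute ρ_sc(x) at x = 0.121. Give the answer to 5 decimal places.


ρ_sc(x) = (1/(2π)) √(4 − x²). With x = 0.121:
  4 − x² = 4 − (0.121)² = 4 − 0.014641 = 3.985359.
  √(4 − x²) = 1.996336.
  1/(2π) = 0.159155.
  ρ_sc(0.121) = 0.159155 · 1.996336 = 0.317727.

Rounded to 5 decimal places: ρ_sc(0.121) ≈ 0.31773.


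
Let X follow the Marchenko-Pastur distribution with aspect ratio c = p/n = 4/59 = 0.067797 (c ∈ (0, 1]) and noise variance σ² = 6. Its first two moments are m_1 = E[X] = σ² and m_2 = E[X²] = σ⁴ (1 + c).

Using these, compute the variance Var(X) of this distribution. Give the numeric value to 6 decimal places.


m_1 = E[X] = σ² = 6, so m_1² = 36.
m_2 = E[X²] = σ⁴ (1 + c) = 36 · (1 + 0.067797) = 36 · 1.067797 = 38.440678.
(Note m_2 − m_1² simplifies to c · σ⁴ = 0.067797 · 36.)

Var(X) = m_2 − m_1² = 38.440678 − 36 = 2.440678.


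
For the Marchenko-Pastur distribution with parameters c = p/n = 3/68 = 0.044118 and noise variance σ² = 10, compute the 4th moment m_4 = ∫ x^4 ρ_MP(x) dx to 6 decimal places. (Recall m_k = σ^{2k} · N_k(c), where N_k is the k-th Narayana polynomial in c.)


E[X⁴] = σ⁸ (1 + 6c + 6c² + c³) (fourth MP moment). With σ² = 10 (so σ⁸ = 10000) and c = 3/68 = 0.044118: E[X⁴] = 10000 · (1 + 6·0.044118 + 6·(0.044118)² + (0.044118)³) = 10000 · 1.276470.

So E[X^4] = 12764.699522.


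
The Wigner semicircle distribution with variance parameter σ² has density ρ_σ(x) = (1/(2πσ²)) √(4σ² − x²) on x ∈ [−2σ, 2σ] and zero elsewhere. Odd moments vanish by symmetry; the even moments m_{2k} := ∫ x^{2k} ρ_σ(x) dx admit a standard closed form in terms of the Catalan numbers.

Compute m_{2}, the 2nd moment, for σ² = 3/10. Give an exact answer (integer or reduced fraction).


By the scaled semicircle moment identity, m_{2k} = σ^{2k} · C_k with k = 1.
C_1 = (1/(k+1)) · C(2k, k) = (1/2) · C(2, 1) = (1/2) · 2 = 1.
σ^{2k} = (σ²)^k = (3/10)^1 = 3/10.

Therefore m_{2} = σ^{2} · C_1 = (3/10) · 1 = 3/10.


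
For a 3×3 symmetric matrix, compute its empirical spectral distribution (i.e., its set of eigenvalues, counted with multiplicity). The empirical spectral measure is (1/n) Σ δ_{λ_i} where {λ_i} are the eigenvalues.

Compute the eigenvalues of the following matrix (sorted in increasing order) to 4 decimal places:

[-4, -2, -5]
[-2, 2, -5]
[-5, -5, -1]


Since M is real symmetric, all three eigenvalues are real; they are the roots of det(λI − M) = λ³ − (tr M) λ² + s λ − det M, where s is the sum of the principal 2×2 minors.
tr M = -4 + 2 + (-1) = -3.
s = ((-4)·2 − (-2)²) + ((-4)·(-1) − (-5)²) + (2·(-1) − (-5)²) = -12 + (-21) + (-27) = -60.
det M (expand along row 1) = (-4)·(-27) − (-2)·(-23) + (-5)·20 = -38.
Characteristic polynomial: λ³ + 3λ² − 60λ + 38 = 0.
Substitute λ = y + (tr M)/3 = y − 1.000000 to remove the quadratic term: y³ + p·y + q = 0 with p = s − (tr M)²/3 = -63.000000 and q = −2(tr M)³/27 + (tr M)·s/3 − det M = 100.000000.
Three real roots ⇒ use the trigonometric (Viète) form: r = 2√(−p/3) = 9.165151, φ = arccos(3q/(p·r)) = arccos(-0.519566) = 2.117140 rad.
y_k = r·cos(φ/3 − 2πk/3) for k = 0, 1, 2 gives y = 6.976047, 1.659896, -8.635943.
λ_k = y_k − 1.000000 gives λ = 5.9760, 0.6599, -9.6359 (check: the sum is -3.0000 = tr M).

Eigenvalues sorted in increasing order: [-9.6359, 0.6599, 5.9760].


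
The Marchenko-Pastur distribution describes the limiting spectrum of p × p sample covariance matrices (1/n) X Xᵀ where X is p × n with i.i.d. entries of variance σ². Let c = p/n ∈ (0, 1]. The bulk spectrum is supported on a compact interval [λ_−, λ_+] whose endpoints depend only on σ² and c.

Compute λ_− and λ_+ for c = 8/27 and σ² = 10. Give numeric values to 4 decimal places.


c = 8/27 = 0.296296; √c = 0.544331.
λ_− = σ² (1 − √c)² = 10 · (1 − 0.544331)² = 10 · (0.455669)² = 2.076342.
λ_+ = σ² (1 + √c)² = 10 · (1 + 0.544331)² = 10 · (1.544331)² = 23.849584.

Rounded to 4 decimal places: λ_− ≈ 2.0763, λ_+ ≈ 23.8496.


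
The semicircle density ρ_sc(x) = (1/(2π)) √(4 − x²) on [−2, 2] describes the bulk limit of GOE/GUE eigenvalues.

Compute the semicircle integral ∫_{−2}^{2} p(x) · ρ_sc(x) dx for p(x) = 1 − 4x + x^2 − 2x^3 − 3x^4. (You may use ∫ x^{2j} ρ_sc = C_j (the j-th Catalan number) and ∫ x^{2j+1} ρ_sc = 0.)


Write p(x) = Σ a_i x^i, split into monomials and integrate each against ρ_sc separately.
Using ∫ x^{2j} ρ_sc = C_j = (1/(j+1)) C(2j, j) (Catalan numbers) and ∫ x^{2j+1} ρ_sc = 0 (odd monomials vanish by symmetry):
  i = 0 (even): a_0 · C_{0} = 1 · 1 = 1
  i = 1 (odd): ∫ x^1 ρ_sc = 0 (vanishes)
  i = 2 (even): a_2 · C_{1} = 1 · 1 = 1
  i = 3 (odd): ∫ x^3 ρ_sc = 0 (vanishes)
  i = 4 (even): a_4 · C_{2} = -3 · 2 = -6

Summing the contributions: ∫_{−2}^{2} p(x) ρ_sc(x) dx = 1 + 1 + (-6) = -4.


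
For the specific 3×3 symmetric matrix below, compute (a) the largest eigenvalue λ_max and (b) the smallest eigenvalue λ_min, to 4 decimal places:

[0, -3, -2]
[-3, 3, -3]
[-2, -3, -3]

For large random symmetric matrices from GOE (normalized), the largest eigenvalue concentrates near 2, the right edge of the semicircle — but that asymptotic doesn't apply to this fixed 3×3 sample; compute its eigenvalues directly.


Since M is real symmetric, all three eigenvalues are real; they are the roots of det(λI − M) = λ³ − (tr M) λ² + s λ − det M, where s is the sum of the principal 2×2 minors.
tr M = 0 + 3 + (-3) = 0.
s = (0·3 − (-3)²) + (0·(-3) − (-2)²) + (3·(-3) − (-3)²) = -9 + (-4) + (-18) = -31.
det M (expand along row 1) = 0·(-18) − (-3)·3 + (-2)·15 = -21.
Characteristic polynomial: λ³ − 31λ + 21 = 0.
Substitute λ = y + (tr M)/3 = y + 0.000000 to remove the quadratic term: y³ + p·y + q = 0 with p = s − (tr M)²/3 = -31.000000 and q = −2(tr M)³/27 + (tr M)·s/3 − det M = 21.000000.
Three real roots ⇒ use the trigonometric (Viète) form: r = 2√(−p/3) = 6.429101, φ = arccos(3q/(p·r)) = arccos(-0.316103) = 1.892415 rad.
y_k = r·cos(φ/3 − 2πk/3) for k = 0, 1, 2 gives y = 5.191839, 0.687921, -5.879760.
λ_k = y_k + 0.000000 gives λ = 5.1918, 0.6879, -5.8798 (check: the sum is 0.0000 = tr M).

Hence λ_max = 5.1918 and λ_min = -5.8798.


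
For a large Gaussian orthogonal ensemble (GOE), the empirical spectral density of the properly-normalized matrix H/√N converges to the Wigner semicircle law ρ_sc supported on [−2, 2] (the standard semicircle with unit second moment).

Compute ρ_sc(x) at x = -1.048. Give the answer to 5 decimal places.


ρ_sc(x) = (1/(2π)) √(4 − x²). With x = -1.048:
  4 − x² = 4 − (-1.048)² = 4 − 1.098304 = 2.901696.
  √(4 − x²) = 1.703437.
  1/(2π) = 0.159155.
  ρ_sc(-1.048) = 0.159155 · 1.703437 = 0.271110.

Rounded to 5 decimal places: ρ_sc(-1.048) ≈ 0.27111.


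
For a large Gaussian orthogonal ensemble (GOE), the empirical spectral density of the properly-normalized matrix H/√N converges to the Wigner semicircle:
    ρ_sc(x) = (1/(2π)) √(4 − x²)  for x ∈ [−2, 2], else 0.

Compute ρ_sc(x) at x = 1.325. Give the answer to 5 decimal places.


ρ_sc(x) = (1/(2π)) √(4 − x²). With x = 1.325:
  4 − x² = 4 − (1.325)² = 4 − 1.755625 = 2.244375.
  √(4 − x²) = 1.498124.
  1/(2π) = 0.159155.
  ρ_sc(1.325) = 0.159155 · 1.498124 = 0.238434.

Rounded to 5 decimal places: ρ_sc(1.325) ≈ 0.23843.


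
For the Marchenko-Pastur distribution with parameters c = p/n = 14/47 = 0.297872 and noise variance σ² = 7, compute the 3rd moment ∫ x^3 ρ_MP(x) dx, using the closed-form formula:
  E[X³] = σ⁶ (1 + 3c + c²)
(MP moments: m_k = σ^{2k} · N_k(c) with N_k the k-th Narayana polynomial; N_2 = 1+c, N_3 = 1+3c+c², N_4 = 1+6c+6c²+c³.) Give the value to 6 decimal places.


E[X³] = σ⁶ (1 + 3c + c²) (third MP moment). With σ² = 7 (so σ⁶ = 343) and c = 14/47 = 0.297872: E[X³] = 343 · (1 + 3·0.297872 + (0.297872)²) = 343 · 1.982345.

So E[X^3] = 679.944319.


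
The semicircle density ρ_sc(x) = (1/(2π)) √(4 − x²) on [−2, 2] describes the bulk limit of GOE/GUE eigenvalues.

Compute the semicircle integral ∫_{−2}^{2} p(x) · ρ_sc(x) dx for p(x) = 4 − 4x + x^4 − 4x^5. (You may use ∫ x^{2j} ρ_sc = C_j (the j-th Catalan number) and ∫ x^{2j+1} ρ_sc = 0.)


Write p(x) = Σ a_i x^i, split into monomials and integrate each against ρ_sc separately.
Using ∫ x^{2j} ρ_sc = C_j = (1/(j+1)) C(2j, j) (Catalan numbers) and ∫ x^{2j+1} ρ_sc = 0 (odd monomials vanish by symmetry):
  i = 0 (even): a_0 · C_{0} = 4 · 1 = 4
  i = 1 (odd): ∫ x^1 ρ_sc = 0 (vanishes)
  i = 4 (even): a_4 · C_{2} = 1 · 2 = 2
  i = 5 (odd): ∫ x^5 ρ_sc = 0 (vanishes)

Summing the contributions: ∫_{−2}^{2} p(x) ρ_sc(x) dx = 4 + 2 = 6.


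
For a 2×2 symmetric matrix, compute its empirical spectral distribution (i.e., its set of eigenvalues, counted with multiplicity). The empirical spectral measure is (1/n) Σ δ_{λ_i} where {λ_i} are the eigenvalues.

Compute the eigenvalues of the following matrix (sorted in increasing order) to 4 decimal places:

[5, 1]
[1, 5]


Since M is real symmetric, both eigenvalues are real; they are the roots of det(λI − M) = λ² − (tr M) λ + det M.
tr M = 5 + 5 = 10.
det M = 5·5 − 1² = 25 − 1 = 24.
Characteristic polynomial: λ² − 10λ + 24 = 0.
Discriminant Δ = (tr M)² − 4·det M = 100 − 96 = 4; √Δ = 2.000000.
λ = (tr M ± √Δ)/2 = (10 ± 2.000000)/2, giving (tr M − √Δ)/2 = 4.0000 and (tr M + √Δ)/2 = 6.0000.

Eigenvalues sorted in increasing order: [4.0000, 6.0000].


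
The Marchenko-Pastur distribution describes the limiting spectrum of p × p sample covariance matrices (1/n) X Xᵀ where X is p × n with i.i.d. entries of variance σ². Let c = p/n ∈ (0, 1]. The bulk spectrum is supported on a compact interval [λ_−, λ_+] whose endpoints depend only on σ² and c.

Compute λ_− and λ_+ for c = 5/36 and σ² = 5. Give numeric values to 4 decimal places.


c = 5/36 = 0.138889; √c = 0.372678.
λ_− = σ² (1 − √c)² = 5 · (1 − 0.372678)² = 5 · (0.627322)² = 1.967664.
λ_+ = σ² (1 + √c)² = 5 · (1 + 0.372678)² = 5 · (1.372678)² = 9.421224.

Rounded to 4 decimal places: λ_− ≈ 1.9677, λ_+ ≈ 9.4212.


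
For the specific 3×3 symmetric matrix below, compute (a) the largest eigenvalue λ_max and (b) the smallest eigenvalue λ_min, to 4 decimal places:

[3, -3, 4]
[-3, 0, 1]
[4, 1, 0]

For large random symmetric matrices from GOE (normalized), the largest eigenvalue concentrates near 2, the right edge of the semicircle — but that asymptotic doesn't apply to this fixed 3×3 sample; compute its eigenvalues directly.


Since M is real symmetric, all three eigenvalues are real; they are the roots of det(λI − M) = λ³ − (tr M) λ² + s λ − det M, where s is the sum of the principal 2×2 minors.
tr M = 3 + 0 + 0 = 3.
s = (3·0 − (-3)²) + (3·0 − 4²) + (0·0 − 1²) = -9 + (-16) + (-1) = -26.
det M (expand along row 1) = 3·(-1) − (-3)·(-4) + 4·(-3) = -27.
Characteristic polynomial: λ³ − 3λ² − 26λ + 27 = 0.
Substitute λ = y + (tr M)/3 = y + 1.000000 to remove the quadratic term: y³ + p·y + q = 0 with p = s − (tr M)²/3 = -29.000000 and q = −2(tr M)³/27 + (tr M)·s/3 − det M = -1.000000.
Three real roots ⇒ use the trigonometric (Viète) form: r = 2√(−p/3) = 6.218253, φ = arccos(3q/(p·r)) = arccos(0.016636) = 1.554159 rad.
y_k = r·cos(φ/3 − 2πk/3) for k = 0, 1, 2 gives y = 5.402324, -0.034484, -5.367840.
λ_k = y_k + 1.000000 gives λ = 6.4023, 0.9655, -4.3678 (check: the sum is 3.0000 = tr M).

Hence λ_max = 6.4023 and λ_min = -4.3678.
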